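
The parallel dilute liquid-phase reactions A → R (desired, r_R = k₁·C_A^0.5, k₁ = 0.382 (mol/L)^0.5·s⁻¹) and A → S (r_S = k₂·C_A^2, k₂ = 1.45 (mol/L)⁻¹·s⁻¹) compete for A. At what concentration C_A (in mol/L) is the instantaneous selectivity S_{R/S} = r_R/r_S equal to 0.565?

0.601 mol/L

S_{R/S} = (k₁/k₂)·C_A^-1.5 ⇒ C_A = (S·k₂/k₁)^(1/(-1.5)).
= (0.565×1.45/0.382)^(-0.6667) = (2.145)^(-0.6667) = 0.601 mol/L.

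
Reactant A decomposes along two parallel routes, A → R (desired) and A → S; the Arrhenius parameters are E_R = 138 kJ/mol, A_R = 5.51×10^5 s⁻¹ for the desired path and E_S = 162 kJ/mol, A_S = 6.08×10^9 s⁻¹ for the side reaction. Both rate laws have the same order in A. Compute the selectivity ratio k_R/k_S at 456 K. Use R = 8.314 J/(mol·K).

With equal orders, S_{R/S} = k_R/k_S = (A_R/A_S)·exp[(E_S−E_R)/(RT)].
(E_S−E_R)/(RT) = (162−138)×10³/(8.314×456) = 24000/3791 = 6.330.
k_R/k_S = (5.51×10^5/6.08×10^9)·exp(6.330) = 9.062×10^-5 × 561.4 = 0.0509.
Since E_R < E_S, lowering the temperature improves selectivity toward R.

0.0509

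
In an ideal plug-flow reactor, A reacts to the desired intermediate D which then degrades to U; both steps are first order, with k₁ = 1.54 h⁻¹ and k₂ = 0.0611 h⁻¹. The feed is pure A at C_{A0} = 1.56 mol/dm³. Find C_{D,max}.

Evaluating C_D at τ_opt = ln(k₂/k₁)/(k₂−k₁) gives C_{D,max}/C_{A0} = (k₁/k₂)^[k₂/(k₂−k₁)].
= (1.54/0.0611)^(0.0611/(0.0611−1.54)) = (25.20)^(-0.04131) = 0.8752.
C_{D,max} = 0.8752×1.56 = 1.37 mol/dm³.

1.37 mol/dm³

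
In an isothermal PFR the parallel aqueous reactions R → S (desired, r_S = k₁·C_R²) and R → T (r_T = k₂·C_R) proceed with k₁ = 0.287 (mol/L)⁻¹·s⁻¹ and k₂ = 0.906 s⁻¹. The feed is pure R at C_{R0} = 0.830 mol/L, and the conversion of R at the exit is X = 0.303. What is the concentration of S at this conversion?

C_R = C_{R0}(1−X) = 0.5785 mol/L.
Along a PFR/batch, dC_T/dC_R = −r_T/(r_S+r_T) = −k₂/(k₂+k₁·C_R).
Integrating from C_{R0} to C_R: C_T = (0.906/0.287)·ln[(0.906+0.287·0.830)/(0.906+0.287·0.579)] = 3.157·ln(1.144/1.072) = 0.2057 mol/L.
Then C_S = (C_{R0}−C_R) − C_T = 0.2515 − 0.2057 = 0.04580 mol/L.

0.0458 mol/L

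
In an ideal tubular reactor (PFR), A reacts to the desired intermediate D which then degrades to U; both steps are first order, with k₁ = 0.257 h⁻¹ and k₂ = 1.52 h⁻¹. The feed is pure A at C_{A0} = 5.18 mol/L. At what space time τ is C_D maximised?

The intermediate peaks when r₁ = r₂, i.e. k₁e^(−k₁τ) = k₂e^(−k₂τ), giving τ_opt = ln(k₂/k₁)/(k₂−k₁).
= ln(1.52/0.257)/(1.52−0.257) = ln(5.914)/1.263 = 1.777/1.263 = 1.41 h.

1.41 h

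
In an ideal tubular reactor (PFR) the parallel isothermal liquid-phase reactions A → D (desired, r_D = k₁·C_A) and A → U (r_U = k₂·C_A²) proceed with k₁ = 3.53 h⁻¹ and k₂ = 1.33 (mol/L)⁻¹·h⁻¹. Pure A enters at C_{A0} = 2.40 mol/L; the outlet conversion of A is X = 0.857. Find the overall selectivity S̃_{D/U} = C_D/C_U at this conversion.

2.07

C_A = C_{A0}(1−X) = 0.3432 mol/L.
Along a PFR/batch, dC_D/dC_A = −r_D/(r_D+r_U) = −k₁/(k₁+k₂·C_A).
Integrating from C_{A0} to C_A: C_D = (3.53/1.33)·ln[(3.53+1.33·2.40)/(3.53+1.33·0.343)] = 2.654·ln(6.722/3.986) = 1.387 mol/L.
C_U = (C_{A0}−C_A)−C_D = 0.6701 mol/L; S̃_{D/U} = 1.387/0.6701 = 2.07.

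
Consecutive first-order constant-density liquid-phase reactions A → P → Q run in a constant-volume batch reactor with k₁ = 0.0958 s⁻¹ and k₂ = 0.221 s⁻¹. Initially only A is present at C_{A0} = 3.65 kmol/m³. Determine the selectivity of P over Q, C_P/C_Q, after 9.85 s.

Solving the coupled first-order balances gives C_P(t) = [k₁/(k₂−k₁)]·C_{A0}·(e^(−k₁t) − e^(−k₂t)).
e^(−k₁t) = e^(−0.0958×9.85) = e^(−0.9436) = 0.3892; e^(−k₂t) = e^(−2.177) = 0.1134.
C_P = 0.0958×3.65/(0.221−0.0958) × (0.3892−0.1134) = 2.793×0.2758 = 0.7703 kmol/m³.
C_A = C_{A0}e^(−k₁t) = 1.421 kmol/m³, so C_Q = C_{A0}−C_A−C_P = 1.459 kmol/m³; C_P/C_Q = 0.528.

0.528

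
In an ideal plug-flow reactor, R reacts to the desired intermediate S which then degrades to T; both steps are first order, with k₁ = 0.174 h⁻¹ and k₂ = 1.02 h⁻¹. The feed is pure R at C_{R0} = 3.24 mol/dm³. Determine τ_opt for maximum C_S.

Setting dC_S/dτ = 0 gives τ_opt = ln(k₂/k₁)/(k₂−k₁).
= ln(1.02/0.174)/(1.02−0.174) = ln(5.862)/0.8460 = 1.769/0.8460 = 2.09 h.

2.09 h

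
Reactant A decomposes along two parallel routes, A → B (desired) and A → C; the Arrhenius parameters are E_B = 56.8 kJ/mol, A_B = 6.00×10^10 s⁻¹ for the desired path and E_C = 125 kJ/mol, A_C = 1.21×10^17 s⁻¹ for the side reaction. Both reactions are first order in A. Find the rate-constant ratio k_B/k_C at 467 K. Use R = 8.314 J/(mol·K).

k_B/k_C = (A_B/A_C)·exp[−(E_B−E_C)/(RT)] = (A_B/A_C)·exp[(E_C−E_B)/(RT)].
(E_C−E_B)/(RT) = (125−56.8)×10³/(8.314×467) = 68200/3883 = 17.57.
k_B/k_C = (6.00×10^10/1.21×10^17)·exp(17.57) = 4.959×10^-7 × 4.252×10^7 = 21.1.
Since E_B < E_C, lowering the temperature improves selectivity toward B.

21.1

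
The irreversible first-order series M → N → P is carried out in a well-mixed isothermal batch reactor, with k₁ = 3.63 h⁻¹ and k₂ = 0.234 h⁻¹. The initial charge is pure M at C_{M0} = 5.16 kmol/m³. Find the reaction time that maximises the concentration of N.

0.807 h

For first-order series the maximum of C_N occurs at t_opt = ln(k₂/k₁)/(k₂−k₁).
= ln(0.234/3.63)/(0.234−3.63) = ln(0.06446)/-3.396 = -2.742/-3.396 = 0.807 h.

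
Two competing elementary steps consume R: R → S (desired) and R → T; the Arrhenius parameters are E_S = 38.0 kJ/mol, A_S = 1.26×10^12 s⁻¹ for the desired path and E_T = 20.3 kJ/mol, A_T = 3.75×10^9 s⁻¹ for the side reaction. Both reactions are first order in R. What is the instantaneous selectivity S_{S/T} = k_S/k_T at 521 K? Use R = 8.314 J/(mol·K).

With equal orders, S_{S/T} = k_S/k_T = (A_S/A_T)·exp[(E_T−E_S)/(RT)].
(E_T−E_S)/(RT) = (20.3−38.0)×10³/(8.314×521) = -17700/4332 = -4.086.
k_S/k_T = (1.26×10^12/3.75×10^9)·exp(-4.086) = 336.0 × 0.01680 = 5.65.
Since E_S > E_T, raising the temperature improves selectivity toward S.

5.65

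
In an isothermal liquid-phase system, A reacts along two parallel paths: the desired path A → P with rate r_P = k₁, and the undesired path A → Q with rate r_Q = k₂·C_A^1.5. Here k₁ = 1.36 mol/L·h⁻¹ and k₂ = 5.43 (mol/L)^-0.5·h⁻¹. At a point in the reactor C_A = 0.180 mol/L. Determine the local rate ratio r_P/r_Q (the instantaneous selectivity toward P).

3.28

S_{P/Q} = r_P/r_Q = (k₁)/(k₂·C_A^1.5) = (k₁/k₂)·C_A^-1.5.
= (1.36) / (5.43×0.1800^1.5) = 1.360/0.4147 = 3.28.
The undesired path is higher order in A, so low C_A (CSTR or dilute feed) favours P.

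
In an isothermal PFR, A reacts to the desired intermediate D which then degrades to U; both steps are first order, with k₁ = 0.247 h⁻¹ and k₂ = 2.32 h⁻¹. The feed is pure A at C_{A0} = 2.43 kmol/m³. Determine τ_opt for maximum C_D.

1.08 h

Setting dC_D/dτ = 0 gives τ_opt = ln(k₂/k₁)/(k₂−k₁).
= ln(2.32/0.247)/(2.32−0.247) = ln(9.393)/2.073 = 2.240/2.073 = 1.08 h.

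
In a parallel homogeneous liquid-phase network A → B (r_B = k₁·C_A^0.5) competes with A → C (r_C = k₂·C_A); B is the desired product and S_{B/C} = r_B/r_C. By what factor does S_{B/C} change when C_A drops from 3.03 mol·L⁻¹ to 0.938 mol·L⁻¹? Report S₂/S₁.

1.80

S_{B/C} = (k₁/k₂)·C_A^-0.5, so S₂/S₁ = (C_{A,2}/C_{A,1})^-0.5.
= (0.938/3.03)^(-0.5) = (0.3096)^(-0.5) = 1.80.
Selectivity toward B rises as C_A falls — low-concentration operation is favoured.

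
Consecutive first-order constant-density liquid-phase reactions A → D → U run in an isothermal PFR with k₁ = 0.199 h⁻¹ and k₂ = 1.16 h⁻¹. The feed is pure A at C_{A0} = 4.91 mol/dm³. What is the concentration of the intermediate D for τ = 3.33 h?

For first-order series with pure A initially, C_D(τ) = k₁C_{A0}/(k₂−k₁)·(e^(−k₁τ) − e^(−k₂τ)).
e^(−k₁τ) = e^(−0.199×3.33) = e^(−0.6627) = 0.5155; e^(−k₂τ) = e^(−3.863) = 0.02101.
C_D = 0.199×4.91/(1.16−0.199) × (0.5155−0.02101) = 1.017×0.4945 = 0.5027 mol/dm³.

0.503 mol/dm³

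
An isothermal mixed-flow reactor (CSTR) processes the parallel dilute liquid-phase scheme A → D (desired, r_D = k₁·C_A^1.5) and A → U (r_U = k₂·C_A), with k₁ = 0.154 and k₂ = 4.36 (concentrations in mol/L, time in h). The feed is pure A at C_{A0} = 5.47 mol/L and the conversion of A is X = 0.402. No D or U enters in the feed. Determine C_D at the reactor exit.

0.132 mol/L

Exit C_A = C_{A0}(1−X) = 5.47×0.598 = 3.271 mol/L.
In a CSTR the entire volume is at exit conditions, so r_D = 0.154×3.271^1.5 = 0.9111 and r_U = 4.36×3.271 = 14.26.
Fraction of consumed A going to D: r_D/(r_D+r_U) = 0.06005.
C_D = 0.06005·C_{A0}·X = 0.06005×5.47×0.402 = 0.132 mol/L.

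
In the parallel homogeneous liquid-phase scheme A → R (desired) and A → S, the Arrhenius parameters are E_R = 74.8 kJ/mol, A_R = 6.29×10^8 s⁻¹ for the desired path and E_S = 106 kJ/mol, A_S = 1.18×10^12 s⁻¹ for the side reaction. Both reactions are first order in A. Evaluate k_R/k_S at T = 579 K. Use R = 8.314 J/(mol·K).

0.348

With equal orders, S_{R/S} = k_R/k_S = (A_R/A_S)·exp[(E_S−E_R)/(RT)].
(E_S−E_R)/(RT) = (106−74.8)×10³/(8.314×579) = 31200/4814 = 6.481.
k_R/k_S = (6.29×10^8/1.18×10^12)·exp(6.481) = 5.331×10^-4 × 652.9 = 0.348.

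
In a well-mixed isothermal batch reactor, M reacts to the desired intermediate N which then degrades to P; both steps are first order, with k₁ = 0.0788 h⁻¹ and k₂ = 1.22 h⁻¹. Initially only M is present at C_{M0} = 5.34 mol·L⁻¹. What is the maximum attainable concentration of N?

0.285 mol·L⁻¹

For a first-order series the maximum intermediate yield is C_{N,max}/C_{M0} = (k₁/k₂)^[k₂/(k₂−k₁)].
= (0.0788/1.22)^(1.22/(1.22−0.0788)) = (0.06459)^(1.069) = 0.05346.
C_{N,max} = 0.05346×5.34 = 0.285 mol·L⁻¹.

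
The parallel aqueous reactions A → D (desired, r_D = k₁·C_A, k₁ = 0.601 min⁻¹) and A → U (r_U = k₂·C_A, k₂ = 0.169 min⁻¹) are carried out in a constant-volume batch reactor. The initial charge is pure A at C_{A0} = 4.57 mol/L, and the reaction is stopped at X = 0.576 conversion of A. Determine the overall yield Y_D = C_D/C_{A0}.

0.450

C_A = C_{A0}(1−X) = 1.938 mol/L.
Both paths are first order in A, so the instantaneous fraction to D is constant: dC_D/d(−C_A) = k₁/(k₁+k₂) = 0.7805.
C_D = 0.7805·(C_{A0}−C_A) = 0.7805×2.632 = 2.05 mol/L.
Y_D = C_D/C_{A0} = 2.055/4.57 = 0.450.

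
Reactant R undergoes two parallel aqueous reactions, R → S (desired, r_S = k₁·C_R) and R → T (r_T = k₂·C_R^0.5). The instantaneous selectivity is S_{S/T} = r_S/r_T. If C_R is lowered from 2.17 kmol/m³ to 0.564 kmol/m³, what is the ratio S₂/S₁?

S_{S/T} = (k₁/k₂)·C_R^0.5, so S₂/S₁ = (C_{R,2}/C_{R,1})^0.5.
= (0.564/2.17)^0.5 = (0.2599)^0.5 = 0.510.
Selectivity toward S falls as C_R falls — high-concentration operation is favoured.

0.510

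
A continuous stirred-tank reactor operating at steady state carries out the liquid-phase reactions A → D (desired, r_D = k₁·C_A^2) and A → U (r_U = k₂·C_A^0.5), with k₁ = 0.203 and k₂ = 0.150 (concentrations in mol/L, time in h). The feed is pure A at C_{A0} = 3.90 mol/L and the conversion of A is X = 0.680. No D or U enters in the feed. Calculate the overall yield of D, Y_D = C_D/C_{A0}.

0.444

Exit C_A = C_{A0}(1−X) = 3.90×0.320 = 1.248 mol/L.
In a CSTR the entire volume is at exit conditions, so r_D = 0.203×1.248^2 = 0.3162 and r_U = 0.150×1.248^0.5 = 0.1676.
Fraction of consumed A going to D: r_D/(r_D+r_U) = 0.6536.
C_D = 0.6536·C_{A0}·X = 0.6536×3.90×0.680 = 1.73 mol/L; Y_D = C_D/C_{A0} = 0.444.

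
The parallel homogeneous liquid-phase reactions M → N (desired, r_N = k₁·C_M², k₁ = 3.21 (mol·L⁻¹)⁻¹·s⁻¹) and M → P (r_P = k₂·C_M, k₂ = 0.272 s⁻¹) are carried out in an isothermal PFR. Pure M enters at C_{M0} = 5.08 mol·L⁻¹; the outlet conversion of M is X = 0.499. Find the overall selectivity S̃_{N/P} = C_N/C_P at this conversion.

43.3

C_M = C_{M0}(1−X) = 2.545 mol·L⁻¹.
Along a PFR/batch, dC_P/dC_M = −r_P/(r_N+r_P) = −k₂/(k₂+k₁·C_M).
Integrating from C_{M0} to C_M: C_P = (0.272/3.21)·ln[(0.272+3.21·5.08)/(0.272+3.21·2.55)] = 0.08474·ln(16.58/8.442) = 0.05719 mol·L⁻¹.
Then C_N = (C_{M0}−C_M) − C_P = 2.535 − 0.05719 = 2.478 mol·L⁻¹.
S̃_{N/P} = C_N/C_P = 2.478/0.05719 = 43.3.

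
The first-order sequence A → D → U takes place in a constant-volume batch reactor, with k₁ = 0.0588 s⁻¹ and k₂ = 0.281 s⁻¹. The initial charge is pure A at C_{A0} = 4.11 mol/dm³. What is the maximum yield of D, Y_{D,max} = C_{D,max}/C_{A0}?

0.138

Evaluating C_D at t_opt = ln(k₂/k₁)/(k₂−k₁) gives C_{D,max}/C_{A0} = (k₁/k₂)^[k₂/(k₂−k₁)].
= (0.0588/0.281)^(0.281/(0.281−0.0588)) = (0.2093)^(1.265) = 0.1383.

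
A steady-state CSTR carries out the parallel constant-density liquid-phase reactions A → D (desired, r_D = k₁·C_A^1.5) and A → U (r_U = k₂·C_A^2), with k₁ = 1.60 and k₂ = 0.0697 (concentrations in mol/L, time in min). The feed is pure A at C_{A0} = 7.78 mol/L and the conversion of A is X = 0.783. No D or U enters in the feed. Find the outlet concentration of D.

5.77 mol/L

Exit C_A = C_{A0}(1−X) = 7.78×0.217 = 1.688 mol/L.
A CSTR operates uniformly at the exit composition, giving r_D = 3.510 and r_U = 0.1987 (each k·C_A^n at C_A = 1.688).
Fraction of consumed A going to D: r_D/(r_D+r_U) = 0.9464.
C_D = 0.9464·C_{A0}·X = 0.9464×7.78×0.783 = 5.77 mol/L.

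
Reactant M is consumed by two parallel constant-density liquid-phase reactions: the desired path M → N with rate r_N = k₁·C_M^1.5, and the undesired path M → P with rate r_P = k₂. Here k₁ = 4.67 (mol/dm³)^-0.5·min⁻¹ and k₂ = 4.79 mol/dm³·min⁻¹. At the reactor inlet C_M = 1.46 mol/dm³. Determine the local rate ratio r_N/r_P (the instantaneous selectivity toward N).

S_{N/P} = r_N/r_P = (k₁·C_M^1.5)/(k₂) = (k₁/k₂)·C_M^1.5.
= (4.67×1.460^1.5) / (4.79) = 8.238/4.790 = 1.72.
Since the desired path is higher order in M, keeping C_M high (PFR or concentrated feed) favours N.

1.72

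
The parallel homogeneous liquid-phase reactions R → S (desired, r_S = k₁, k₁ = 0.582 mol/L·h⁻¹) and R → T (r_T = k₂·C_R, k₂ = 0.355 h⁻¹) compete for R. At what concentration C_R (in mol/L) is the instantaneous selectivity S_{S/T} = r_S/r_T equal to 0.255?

6.43 mol/L

S_{S/T} = (k₁/k₂)·C_R⁻¹ ⇒ C_R = (S·k₂/k₁)^(-1).
= (0.255×0.355/0.582)^(-1) = (0.1555)^(-1) = 6.43 mol/L.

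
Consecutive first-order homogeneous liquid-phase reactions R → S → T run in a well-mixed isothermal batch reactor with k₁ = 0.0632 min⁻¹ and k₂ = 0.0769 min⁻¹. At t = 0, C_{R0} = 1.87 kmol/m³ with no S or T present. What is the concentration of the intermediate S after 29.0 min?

The intermediate concentration in a first-order A→B→C sequence is C_S = k₁C_{R0}(e^(−k₁t) − e^(−k₂t))/(k₂−k₁).
e^(−k₁t) = e^(−0.0632×29.0) = e^(−1.833) = 0.1600; e^(−k₂t) = e^(−2.230) = 0.1075.
C_S = 0.0632×1.87/(0.0769−0.0632) × (0.1600−0.1075) = 8.627×0.05245 = 0.4524 kmol/m³.

0.452 kmol/m³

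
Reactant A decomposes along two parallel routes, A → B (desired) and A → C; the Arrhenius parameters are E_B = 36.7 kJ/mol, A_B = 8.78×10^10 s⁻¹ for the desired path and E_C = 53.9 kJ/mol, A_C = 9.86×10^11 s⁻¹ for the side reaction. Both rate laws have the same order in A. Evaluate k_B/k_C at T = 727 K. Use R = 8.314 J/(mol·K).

1.53

With equal orders, S_{B/C} = k_B/k_C = (A_B/A_C)·exp[(E_C−E_B)/(RT)].
(E_C−E_B)/(RT) = (53.9−36.7)×10³/(8.314×727) = 17200/6044 = 2.846.
k_B/k_C = (8.78×10^10/9.86×10^11)·exp(2.846) = 0.08905 × 17.21 = 1.53.
Since E_B < E_C, lowering the temperature improves selectivity toward B.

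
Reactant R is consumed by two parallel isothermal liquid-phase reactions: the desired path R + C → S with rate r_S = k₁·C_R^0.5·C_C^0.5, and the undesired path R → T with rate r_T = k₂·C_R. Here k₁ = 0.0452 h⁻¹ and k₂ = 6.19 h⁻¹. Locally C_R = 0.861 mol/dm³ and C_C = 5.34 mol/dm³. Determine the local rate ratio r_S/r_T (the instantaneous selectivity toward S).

S_{S/T} = r_S/r_T = (k₁·C_R^0.5·C_C^0.5)/(k₂·C_R) = (k₁/k₂)·C_R^-0.5·C_C^0.5.
= (0.0452×0.8610^0.5×5.340^0.5) / (6.19×0.8610) = 0.09692/5.330 = 0.0182.
The undesired path is higher order in R, so low C_R (CSTR or dilute feed) favours S.

0.0182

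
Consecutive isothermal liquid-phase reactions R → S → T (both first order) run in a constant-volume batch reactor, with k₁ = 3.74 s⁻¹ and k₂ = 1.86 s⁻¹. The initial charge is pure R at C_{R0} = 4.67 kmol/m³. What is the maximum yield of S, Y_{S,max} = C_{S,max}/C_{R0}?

Evaluating C_S at t_opt = ln(k₂/k₁)/(k₂−k₁) gives C_{S,max}/C_{R0} = (k₁/k₂)^[k₂/(k₂−k₁)].
= (3.74/1.86)^(1.86/(1.86−3.74)) = (2.011)^(-0.9894) = 0.5010.

0.501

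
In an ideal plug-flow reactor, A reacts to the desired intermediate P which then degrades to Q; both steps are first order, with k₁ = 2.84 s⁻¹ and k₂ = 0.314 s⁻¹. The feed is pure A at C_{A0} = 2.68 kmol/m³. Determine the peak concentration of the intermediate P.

Evaluating C_P at τ_opt = ln(k₂/k₁)/(k₂−k₁) gives C_{P,max}/C_{A0} = (k₁/k₂)^[k₂/(k₂−k₁)].
= (2.84/0.314)^(0.314/(0.314−2.84)) = (9.045)^(-0.1243) = 0.7605.
C_{P,max} = 0.7605×2.68 = 2.04 kmol/m³.

2.04 kmol/m³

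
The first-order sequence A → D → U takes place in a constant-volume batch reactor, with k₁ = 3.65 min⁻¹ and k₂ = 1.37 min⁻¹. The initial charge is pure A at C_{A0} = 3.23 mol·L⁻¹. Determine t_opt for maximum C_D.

For first-order series the maximum of C_D occurs at t_opt = ln(k₂/k₁)/(k₂−k₁).
= ln(1.37/3.65)/(1.37−3.65) = ln(0.3753)/-2.280 = -0.9799/-2.280 = 0.430 min.

0.430 min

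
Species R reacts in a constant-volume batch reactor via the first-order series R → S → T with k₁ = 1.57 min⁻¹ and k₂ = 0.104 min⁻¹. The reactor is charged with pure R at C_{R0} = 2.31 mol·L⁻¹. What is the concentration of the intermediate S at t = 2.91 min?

1.80 mol·L⁻¹

For first-order series with pure R initially, C_S(t) = k₁C_{R0}/(k₂−k₁)·(e^(−k₁t) − e^(−k₂t)).
e^(−k₁t) = e^(−1.57×2.91) = e^(−4.569) = 0.01037; e^(−k₂t) = e^(−0.3026) = 0.7389.
C_S = 1.57×2.31/(0.104−1.57) × (0.01037−0.7389) = (-2.474)×(-0.7285) = 1.802 mol·L⁻¹.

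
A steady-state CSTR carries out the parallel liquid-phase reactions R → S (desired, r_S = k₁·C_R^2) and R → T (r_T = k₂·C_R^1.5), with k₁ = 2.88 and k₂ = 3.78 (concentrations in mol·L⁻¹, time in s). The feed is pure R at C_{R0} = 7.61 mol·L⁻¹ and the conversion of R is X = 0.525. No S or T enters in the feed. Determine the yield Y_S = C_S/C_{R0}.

0.311

Exit C_R = C_{R0}(1−X) = 7.61×0.475 = 3.615 mol·L⁻¹.
In a CSTR the entire volume is at exit conditions, so r_S = 2.88×3.615^2 = 37.63 and r_T = 3.78×3.615^1.5 = 25.98.
Fraction of consumed R going to S: r_S/(r_S+r_T) = 0.5916.
C_S = 0.5916·C_{R0}·X = 0.5916×7.61×0.525 = 2.36 mol·L⁻¹; Y_S = C_S/C_{R0} = 0.311.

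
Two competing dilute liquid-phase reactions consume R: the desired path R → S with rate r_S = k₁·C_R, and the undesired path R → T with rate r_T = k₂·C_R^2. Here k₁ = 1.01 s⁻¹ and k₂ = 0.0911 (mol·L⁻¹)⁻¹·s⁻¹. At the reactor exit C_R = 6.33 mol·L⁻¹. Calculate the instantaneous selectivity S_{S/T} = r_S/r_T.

1.75

S_{S/T} = r_S/r_T = (k₁·C_R)/(k₂·C_R^2) = (k₁/k₂)·C_R⁻¹.
= (1.01×6.330) / (0.0911×6.330^2) = 6.393/3.650 = 1.75.
The undesired path is higher order in R, so low C_R (CSTR or dilute feed) favours S.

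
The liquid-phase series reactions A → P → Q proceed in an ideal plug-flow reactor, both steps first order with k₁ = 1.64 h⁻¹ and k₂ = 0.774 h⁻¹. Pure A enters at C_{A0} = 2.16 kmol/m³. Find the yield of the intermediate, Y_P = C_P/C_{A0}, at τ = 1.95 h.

Solving the coupled first-order balances gives C_P(τ) = [k₁/(k₂−k₁)]·C_{A0}·(e^(−k₁τ) − e^(−k₂τ)).
e^(−k₁τ) = e^(−1.64×1.95) = e^(−3.198) = 0.04084; e^(−k₂τ) = e^(−1.509) = 0.2211.
C_P = 1.64×2.16/(0.774−1.64) × (0.04084−0.2211) = (-4.091)×(-0.1802) = 0.7372 kmol/m³.
Y_P = C_P/C_{A0} = 0.7372/2.16 = 0.341.

0.341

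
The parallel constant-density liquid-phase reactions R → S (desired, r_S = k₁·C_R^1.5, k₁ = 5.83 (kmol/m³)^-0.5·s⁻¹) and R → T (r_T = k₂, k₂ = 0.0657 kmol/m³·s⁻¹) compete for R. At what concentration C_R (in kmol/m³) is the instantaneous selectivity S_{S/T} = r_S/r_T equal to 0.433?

S_{S/T} = (k₁/k₂)·C_R^1.5 ⇒ C_R = (S·k₂/k₁)^(1/1.5).
= (0.433×0.0657/5.83)^(0.6667) = (0.004880)^(0.6667) = 0.0288 kmol/m³.

0.0288 kmol/m³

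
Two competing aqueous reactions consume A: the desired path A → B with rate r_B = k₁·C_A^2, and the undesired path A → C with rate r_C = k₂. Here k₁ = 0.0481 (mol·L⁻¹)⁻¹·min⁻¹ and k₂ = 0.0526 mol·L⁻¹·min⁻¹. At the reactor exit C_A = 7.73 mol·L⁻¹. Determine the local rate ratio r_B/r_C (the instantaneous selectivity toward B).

S_{B/C} = r_B/r_C = (k₁·C_A^2)/(k₂) = (k₁/k₂)·C_A^2.
= (0.0481×7.730^2) / (0.0526) = 2.874/0.05260 = 54.6.
Since the desired path is higher order in A, keeping C_A high (PFR or concentrated feed) favours B.

54.6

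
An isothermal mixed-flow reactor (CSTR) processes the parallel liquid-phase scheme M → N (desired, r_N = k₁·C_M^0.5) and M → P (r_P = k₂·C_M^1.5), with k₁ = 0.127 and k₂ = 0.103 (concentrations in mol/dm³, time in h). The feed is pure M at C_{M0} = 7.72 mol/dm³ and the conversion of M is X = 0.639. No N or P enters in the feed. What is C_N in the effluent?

1.51 mol/dm³

Exit C_M = C_{M0}(1−X) = 7.72×0.361 = 2.787 mol/dm³.
A CSTR operates uniformly at the exit composition, giving r_N = 0.2120 and r_P = 0.4792 (each k·C_M^n at C_M = 2.787).
Fraction of consumed M going to N: r_N/(r_N+r_P) = 0.3067.
C_N = 0.3067·C_{M0}·X = 0.3067×7.72×0.639 = 1.51 mol/dm³.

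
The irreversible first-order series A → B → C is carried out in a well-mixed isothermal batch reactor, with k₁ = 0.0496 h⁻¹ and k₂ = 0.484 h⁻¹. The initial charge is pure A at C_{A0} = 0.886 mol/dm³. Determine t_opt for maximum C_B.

5.24 h

Setting dC_B/dt = 0 gives t_opt = ln(k₂/k₁)/(k₂−k₁).
= ln(0.484/0.0496)/(0.484−0.0496) = ln(9.758)/0.4344 = 2.278/0.4344 = 5.24 h.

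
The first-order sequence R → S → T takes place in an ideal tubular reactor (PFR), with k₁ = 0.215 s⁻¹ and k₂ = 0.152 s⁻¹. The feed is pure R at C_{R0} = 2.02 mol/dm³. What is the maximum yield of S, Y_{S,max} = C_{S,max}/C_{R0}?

Evaluating C_S at τ_opt = ln(k₂/k₁)/(k₂−k₁) gives C_{S,max}/C_{R0} = (k₁/k₂)^[k₂/(k₂−k₁)].
= (0.215/0.152)^(0.152/(0.152−0.215)) = (1.414)^(-2.413) = 0.4332.

0.433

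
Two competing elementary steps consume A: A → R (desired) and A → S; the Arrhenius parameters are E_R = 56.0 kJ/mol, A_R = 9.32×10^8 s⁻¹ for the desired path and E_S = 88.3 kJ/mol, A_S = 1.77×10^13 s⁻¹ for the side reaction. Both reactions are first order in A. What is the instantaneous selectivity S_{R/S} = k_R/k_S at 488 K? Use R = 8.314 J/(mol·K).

0.151

With equal orders, S_{R/S} = k_R/k_S = (A_R/A_S)·exp[(E_S−E_R)/(RT)].
(E_S−E_R)/(RT) = (88.3−56.0)×10³/(8.314×488) = 32300/4057 = 7.961.
k_R/k_S = (9.32×10^8/1.77×10^13)·exp(7.961) = 5.266×10^-5 × 2867 = 0.151.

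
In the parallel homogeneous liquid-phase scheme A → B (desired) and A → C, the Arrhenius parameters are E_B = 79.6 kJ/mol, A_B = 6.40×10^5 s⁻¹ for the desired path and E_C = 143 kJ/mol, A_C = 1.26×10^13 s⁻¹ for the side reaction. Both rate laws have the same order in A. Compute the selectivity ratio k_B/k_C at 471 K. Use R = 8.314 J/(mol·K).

0.546

Since both paths have the same order in A, the concentration cancels and S_{B/C} = k_B/k_C = (A_B/A_C)·exp[(E_C−E_B)/(RT)].
(E_C−E_B)/(RT) = (143−79.6)×10³/(8.314×471) = 63400/3916 = 16.19.
k_B/k_C = (6.40×10^5/1.26×10^13)·exp(16.19) = 5.079×10^-8 × 1.075×10^7 = 0.546.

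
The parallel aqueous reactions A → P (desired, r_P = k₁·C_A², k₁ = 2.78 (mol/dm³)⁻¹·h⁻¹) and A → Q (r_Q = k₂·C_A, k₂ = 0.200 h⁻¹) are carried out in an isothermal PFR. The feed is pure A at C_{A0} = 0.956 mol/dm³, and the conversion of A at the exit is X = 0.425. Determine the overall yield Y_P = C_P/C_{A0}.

C_A = C_{A0}(1−X) = 0.5497 mol/dm³.
Along a PFR/batch, dC_Q/dC_A = −r_Q/(r_P+r_Q) = −k₂/(k₂+k₁·C_A).
Integrating from C_{A0} to C_A: C_Q = (0.200/2.78)·ln[(0.200+2.78·0.956)/(0.200+2.78·0.550)] = 0.07194·ln(2.858/1.728) = 0.03618 mol/dm³.
Then C_P = (C_{A0}−C_A) − C_Q = 0.4063 − 0.03618 = 0.3701 mol/dm³.
Y_P = C_P/C_{A0} = 0.3701/0.956 = 0.387.

0.387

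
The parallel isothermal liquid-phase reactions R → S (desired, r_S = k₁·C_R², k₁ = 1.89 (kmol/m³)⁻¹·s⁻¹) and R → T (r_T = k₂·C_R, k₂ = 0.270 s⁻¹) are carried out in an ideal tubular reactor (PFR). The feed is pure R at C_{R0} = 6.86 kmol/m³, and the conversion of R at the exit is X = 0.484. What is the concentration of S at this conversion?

3.23 kmol/m³

C_R = C_{R0}(1−X) = 3.540 kmol/m³.
Along a PFR/batch, dC_T/dC_R = −r_T/(r_S+r_T) = −k₂/(k₂+k₁·C_R).
Integrating from C_{R0} to C_R: C_T = (0.270/1.89)·ln[(0.270+1.89·6.86)/(0.270+1.89·3.54)] = 0.1429·ln(13.24/6.960) = 0.09181 kmol/m³.
Then C_S = (C_{R0}−C_R) − C_T = 3.320 − 0.09181 = 3.228 kmol/m³.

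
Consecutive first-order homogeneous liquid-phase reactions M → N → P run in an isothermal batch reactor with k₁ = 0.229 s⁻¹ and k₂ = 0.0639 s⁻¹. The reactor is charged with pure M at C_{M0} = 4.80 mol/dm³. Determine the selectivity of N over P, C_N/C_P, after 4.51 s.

5.57

Solving the coupled first-order balances gives C_N(t) = [k₁/(k₂−k₁)]·C_{M0}·(e^(−k₁t) − e^(−k₂t)).
e^(−k₁t) = e^(−0.229×4.51) = e^(−1.033) = 0.3560; e^(−k₂t) = e^(−0.2882) = 0.7496.
C_N = 0.229×4.80/(0.0639−0.229) × (0.3560−0.7496) = (-6.658)×(-0.3936) = 2.621 mol/dm³.
C_M = C_{M0}e^(−k₁t) = 1.709 mol/dm³, so C_P = C_{M0}−C_M−C_N = 0.4706 mol/dm³; C_N/C_P = 5.57.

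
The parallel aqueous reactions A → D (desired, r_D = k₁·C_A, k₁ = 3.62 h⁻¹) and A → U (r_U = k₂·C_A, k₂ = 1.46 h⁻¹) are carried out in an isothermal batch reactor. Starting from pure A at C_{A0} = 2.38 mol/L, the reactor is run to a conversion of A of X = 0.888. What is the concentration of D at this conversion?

C_A = C_{A0}(1−X) = 0.2666 mol/L.
Both paths are first order in A, so the instantaneous fraction to D is constant: dC_D/d(−C_A) = k₁/(k₁+k₂) = 0.7126.
C_D = 0.7126·(C_{A0}−C_A) = 0.7126×2.113 = 1.51 mol/L.

1.51 mol/L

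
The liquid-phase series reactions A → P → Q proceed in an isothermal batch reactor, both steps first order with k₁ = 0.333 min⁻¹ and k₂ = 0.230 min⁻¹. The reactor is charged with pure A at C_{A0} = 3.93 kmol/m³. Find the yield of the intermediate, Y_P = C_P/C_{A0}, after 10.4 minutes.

Solving the coupled first-order balances gives C_P(t) = [k₁/(k₂−k₁)]·C_{A0}·(e^(−k₁t) − e^(−k₂t)).
e^(−k₁t) = e^(−0.333×10.4) = e^(−3.463) = 0.03133; e^(−k₂t) = e^(−2.392) = 0.09145.
C_P = 0.333×3.93/(0.230−0.333) × (0.03133−0.09145) = (-12.71)×(-0.06012) = 0.7638 kmol/m³.
Y_P = C_P/C_{A0} = 0.7638/3.93 = 0.194.

0.194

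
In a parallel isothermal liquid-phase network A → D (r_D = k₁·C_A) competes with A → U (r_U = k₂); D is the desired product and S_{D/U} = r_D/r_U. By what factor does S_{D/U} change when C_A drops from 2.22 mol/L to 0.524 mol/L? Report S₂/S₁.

S_{D/U} = (k₁/k₂)·C_A, so S₂/S₁ = (C_{A,2}/C_{A,1}).
= 0.524/2.22 = 0.236.
Selectivity toward D falls as C_A falls — high-concentration operation is favoured.

0.236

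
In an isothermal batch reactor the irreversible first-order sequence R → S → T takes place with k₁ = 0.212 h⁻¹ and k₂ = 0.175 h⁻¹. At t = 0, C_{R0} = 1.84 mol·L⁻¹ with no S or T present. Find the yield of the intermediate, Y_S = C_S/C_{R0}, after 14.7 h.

For first-order series with pure R initially, C_S(t) = k₁C_{R0}/(k₂−k₁)·(e^(−k₁t) − e^(−k₂t)).
e^(−k₁t) = e^(−0.212×14.7) = e^(−3.116) = 0.04432; e^(−k₂t) = e^(−2.572) = 0.07634.
C_S = 0.212×1.84/(0.175−0.212) × (0.04432−0.07634) = (-10.54)×(-0.03203) = 0.3377 mol·L⁻¹.
Y_S = C_S/C_{R0} = 0.3377/1.84 = 0.184.

0.184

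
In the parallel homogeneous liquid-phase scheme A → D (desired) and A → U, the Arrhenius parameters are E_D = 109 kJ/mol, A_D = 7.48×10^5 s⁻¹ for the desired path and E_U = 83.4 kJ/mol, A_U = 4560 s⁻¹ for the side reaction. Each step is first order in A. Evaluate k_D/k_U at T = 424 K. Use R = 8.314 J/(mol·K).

0.115

With equal orders, S_{D/U} = k_D/k_U = (A_D/A_U)·exp[(E_U−E_D)/(RT)].
(E_U−E_D)/(RT) = (83.4−109)×10³/(8.314×424) = -25600/3525 = -7.262.
k_D/k_U = (7.48×10^5/4560)·exp(-7.262) = 164.0 × 7.016×10^-4 = 0.115.
Since E_D > E_U, raising the temperature improves selectivity toward D.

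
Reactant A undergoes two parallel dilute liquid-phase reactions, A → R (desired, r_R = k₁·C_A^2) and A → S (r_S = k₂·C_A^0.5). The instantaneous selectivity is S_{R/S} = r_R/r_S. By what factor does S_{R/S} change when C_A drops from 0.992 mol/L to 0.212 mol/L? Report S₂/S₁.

0.0988

S_{R/S} = (k₁/k₂)·C_A^1.5, so S₂/S₁ = (C_{A,2}/C_{A,1})^1.5.
= (0.212/0.992)^1.5 = (0.2137)^1.5 = 0.0988.
Selectivity toward R falls as C_A falls — high-concentration operation is favoured.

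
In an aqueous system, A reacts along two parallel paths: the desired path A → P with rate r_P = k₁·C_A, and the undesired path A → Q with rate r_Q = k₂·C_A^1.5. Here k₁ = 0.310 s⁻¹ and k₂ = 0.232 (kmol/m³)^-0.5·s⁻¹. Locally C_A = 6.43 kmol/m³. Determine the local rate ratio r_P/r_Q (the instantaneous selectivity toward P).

0.527

S_{P/Q} = r_P/r_Q = (k₁·C_A)/(k₂·C_A^1.5) = (k₁/k₂)·C_A^-0.5.
= (0.310×6.430) / (0.232×6.430^1.5) = 1.993/3.783 = 0.527.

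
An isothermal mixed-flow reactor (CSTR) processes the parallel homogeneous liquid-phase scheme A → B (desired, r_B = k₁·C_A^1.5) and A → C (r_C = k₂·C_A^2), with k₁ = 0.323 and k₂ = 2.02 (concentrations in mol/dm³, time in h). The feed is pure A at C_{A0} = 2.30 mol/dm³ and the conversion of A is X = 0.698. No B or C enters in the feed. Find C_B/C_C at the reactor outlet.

0.192

Exit C_A = C_{A0}(1−X) = 2.30×0.302 = 0.6946 mol/dm³.
A CSTR operates uniformly at the exit composition, giving r_B = 0.1870 and r_C = 0.9746 (each k·C_A^n at C_A = 0.6946).
Overall selectivity = C_B/C_C = r_Bτ/(r_Cτ) = r_B/r_C = 0.192.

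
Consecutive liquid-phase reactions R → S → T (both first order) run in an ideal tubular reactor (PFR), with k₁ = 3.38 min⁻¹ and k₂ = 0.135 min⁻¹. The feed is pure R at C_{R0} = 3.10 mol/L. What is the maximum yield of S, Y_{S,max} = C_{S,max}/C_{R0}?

Evaluating C_S at τ_opt = ln(k₂/k₁)/(k₂−k₁) gives C_{S,max}/C_{R0} = (k₁/k₂)^[k₂/(k₂−k₁)].
= (3.38/0.135)^(0.135/(0.135−3.38)) = (25.04)^(-0.04160) = 0.8746.

0.875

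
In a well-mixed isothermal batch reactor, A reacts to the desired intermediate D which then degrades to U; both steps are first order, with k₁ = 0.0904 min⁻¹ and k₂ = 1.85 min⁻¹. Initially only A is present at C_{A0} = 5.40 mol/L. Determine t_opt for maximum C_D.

Setting dC_D/dt = 0 gives t_opt = ln(k₂/k₁)/(k₂−k₁).
= ln(1.85/0.0904)/(1.85−0.0904) = ln(20.46)/1.760 = 3.019/1.760 = 1.72 min.

1.72 min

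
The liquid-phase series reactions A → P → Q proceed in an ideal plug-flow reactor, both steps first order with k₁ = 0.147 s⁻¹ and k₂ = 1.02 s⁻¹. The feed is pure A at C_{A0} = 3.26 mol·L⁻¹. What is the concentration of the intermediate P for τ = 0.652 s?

The intermediate concentration in a first-order A→B→C sequence is C_P = k₁C_{A0}(e^(−k₁τ) − e^(−k₂τ))/(k₂−k₁).
e^(−k₁τ) = e^(−0.147×0.652) = e^(−0.09584) = 0.9086; e^(−k₂τ) = e^(−0.6650) = 0.5143.
C_P = 0.147×3.26/(1.02−0.147) × (0.9086−0.5143) = 0.5489×0.3944 = 0.2165 mol·L⁻¹.

0.216 mol·L⁻¹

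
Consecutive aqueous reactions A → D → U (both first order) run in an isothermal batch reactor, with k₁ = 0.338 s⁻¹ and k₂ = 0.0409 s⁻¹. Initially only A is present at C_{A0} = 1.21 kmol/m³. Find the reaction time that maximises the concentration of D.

7.11 s

Setting dC_D/dt = 0 gives t_opt = ln(k₂/k₁)/(k₂−k₁).
= ln(0.0409/0.338)/(0.0409−0.338) = ln(0.1210)/-0.2971 = -2.112/-0.2971 = 7.11 s.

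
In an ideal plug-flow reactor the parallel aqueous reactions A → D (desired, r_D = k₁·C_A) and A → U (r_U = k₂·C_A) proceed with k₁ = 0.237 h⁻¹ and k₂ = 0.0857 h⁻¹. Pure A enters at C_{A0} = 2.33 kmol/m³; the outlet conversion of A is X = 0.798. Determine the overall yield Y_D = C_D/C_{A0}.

0.586

C_A = C_{A0}(1−X) = 0.4707 kmol/m³.
Both paths are first order in A, so the instantaneous fraction to D is constant: dC_D/d(−C_A) = k₁/(k₁+k₂) = 0.7344.
C_D = 0.7344·(C_{A0}−C_A) = 0.7344×1.859 = 1.37 kmol/m³.
Y_D = C_D/C_{A0} = 1.366/2.33 = 0.586.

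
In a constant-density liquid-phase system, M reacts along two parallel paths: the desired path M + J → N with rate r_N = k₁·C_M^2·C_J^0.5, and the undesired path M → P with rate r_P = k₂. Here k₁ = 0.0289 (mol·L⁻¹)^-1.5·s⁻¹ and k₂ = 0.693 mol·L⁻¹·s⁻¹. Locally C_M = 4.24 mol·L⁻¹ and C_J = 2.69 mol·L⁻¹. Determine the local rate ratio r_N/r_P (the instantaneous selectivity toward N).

1.23

S_{N/P} = r_N/r_P = (k₁·C_M^2·C_J^0.5)/(k₂) = (k₁/k₂)·C_M^2·C_J^0.5.
= (0.0289×4.240^2×2.690^0.5) / (0.693) = 0.8521/0.6930 = 1.23.
Since the desired path is higher order in M, keeping C_M high (PFR or concentrated feed) favours N.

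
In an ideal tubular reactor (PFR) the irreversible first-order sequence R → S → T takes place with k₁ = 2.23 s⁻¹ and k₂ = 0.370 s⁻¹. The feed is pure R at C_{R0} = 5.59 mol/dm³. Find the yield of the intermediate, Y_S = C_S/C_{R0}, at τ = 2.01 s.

Solving the coupled first-order balances gives C_S(τ) = [k₁/(k₂−k₁)]·C_{R0}·(e^(−k₁τ) − e^(−k₂τ)).
e^(−k₁τ) = e^(−2.23×2.01) = e^(−4.482) = 0.01131; e^(−k₂τ) = e^(−0.7437) = 0.4754.
C_S = 2.23×5.59/(0.370−2.23) × (0.01131−0.4754) = (-6.702)×(-0.4640) = 3.110 mol/dm³.
Y_S = C_S/C_{R0} = 3.110/5.59 = 0.556.

0.556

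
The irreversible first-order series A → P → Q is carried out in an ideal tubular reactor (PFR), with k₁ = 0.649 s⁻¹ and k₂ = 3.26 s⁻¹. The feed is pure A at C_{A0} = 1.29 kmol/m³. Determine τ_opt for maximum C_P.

0.618 s

For first-order series the maximum of C_P occurs at τ_opt = ln(k₂/k₁)/(k₂−k₁).
= ln(3.26/0.649)/(3.26−0.649) = ln(5.023)/2.611 = 1.614/2.611 = 0.618 s.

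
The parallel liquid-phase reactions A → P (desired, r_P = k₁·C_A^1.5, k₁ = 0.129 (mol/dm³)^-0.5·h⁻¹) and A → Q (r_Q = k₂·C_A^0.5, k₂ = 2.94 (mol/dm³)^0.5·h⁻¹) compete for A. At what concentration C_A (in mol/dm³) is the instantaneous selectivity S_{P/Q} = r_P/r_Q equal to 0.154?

3.51 mol/dm³

S_{P/Q} = (k₁/k₂)·C_A ⇒ C_A = S·k₂/k₁.
= 0.154×2.94/0.129 = 3.51 mol/dm³.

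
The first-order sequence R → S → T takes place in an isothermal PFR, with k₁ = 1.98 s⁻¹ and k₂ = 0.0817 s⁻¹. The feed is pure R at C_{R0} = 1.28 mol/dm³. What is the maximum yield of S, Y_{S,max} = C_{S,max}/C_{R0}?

0.872

Evaluating C_S at τ_opt = ln(k₂/k₁)/(k₂−k₁) gives C_{S,max}/C_{R0} = (k₁/k₂)^[k₂/(k₂−k₁)].
= (1.98/0.0817)^(0.0817/(0.0817−1.98)) = (24.24)^(-0.04304) = 0.8718.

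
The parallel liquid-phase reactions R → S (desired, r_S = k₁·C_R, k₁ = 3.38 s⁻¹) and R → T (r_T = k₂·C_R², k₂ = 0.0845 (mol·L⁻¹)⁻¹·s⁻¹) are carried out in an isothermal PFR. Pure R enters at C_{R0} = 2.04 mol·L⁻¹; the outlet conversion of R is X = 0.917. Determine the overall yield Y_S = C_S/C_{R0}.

C_R = C_{R0}(1−X) = 0.1693 mol·L⁻¹.
Along a PFR/batch, dC_S/dC_R = −r_S/(r_S+r_T) = −k₁/(k₁+k₂·C_R).
Integrating from C_{R0} to C_R: C_S = (3.38/0.0845)·ln[(3.38+0.0845·2.04)/(3.38+0.0845·0.169)] = 40.00·ln(3.552/3.394) = 1.821 mol·L⁻¹.
Y_S = C_S/C_{R0} = 1.821/2.04 = 0.893.

0.893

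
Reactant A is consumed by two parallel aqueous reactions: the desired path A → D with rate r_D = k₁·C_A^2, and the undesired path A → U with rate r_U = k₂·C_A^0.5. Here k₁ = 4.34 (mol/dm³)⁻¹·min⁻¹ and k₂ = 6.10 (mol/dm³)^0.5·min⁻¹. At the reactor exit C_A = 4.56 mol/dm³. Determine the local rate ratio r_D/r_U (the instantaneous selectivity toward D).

S_{D/U} = r_D/r_U = (k₁·C_A^2)/(k₂·C_A^0.5) = (k₁/k₂)·C_A^1.5.
= (4.34×4.560^2) / (6.10×4.560^0.5) = 90.24/13.03 = 6.93.

6.93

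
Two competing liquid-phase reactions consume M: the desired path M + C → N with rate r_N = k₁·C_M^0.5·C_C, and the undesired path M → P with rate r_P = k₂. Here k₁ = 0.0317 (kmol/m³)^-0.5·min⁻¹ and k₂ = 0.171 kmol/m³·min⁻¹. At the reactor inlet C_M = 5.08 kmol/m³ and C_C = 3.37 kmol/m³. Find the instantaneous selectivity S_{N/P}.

1.41

S_{N/P} = r_N/r_P = (k₁·C_M^0.5·C_C)/(k₂) = (k₁/k₂)·C_M^0.5·C_C.
= (0.0317×5.080^0.5×3.370) / (0.171) = 0.2408/0.1710 = 1.41.
Since the desired path is higher order in M, keeping C_M high (PFR or concentrated feed) favours N.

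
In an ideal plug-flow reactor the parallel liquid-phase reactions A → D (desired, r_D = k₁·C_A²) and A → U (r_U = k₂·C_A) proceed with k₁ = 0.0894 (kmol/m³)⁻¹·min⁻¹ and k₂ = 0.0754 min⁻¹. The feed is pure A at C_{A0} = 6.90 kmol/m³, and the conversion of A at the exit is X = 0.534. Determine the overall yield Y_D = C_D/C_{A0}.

C_A = C_{A0}(1−X) = 3.215 kmol/m³.
Along a PFR/batch, dC_U/dC_A = −r_U/(r_D+r_U) = −k₂/(k₂+k₁·C_A).
Integrating from C_{A0} to C_A: C_U = (0.0754/0.0894)·ln[(0.0754+0.0894·6.90)/(0.0754+0.0894·3.22)] = 0.8434·ln(0.6923/0.3629) = 0.5448 kmol/m³.
Then C_D = (C_{A0}−C_A) − C_U = 3.685 − 0.5448 = 3.140 kmol/m³.
Y_D = C_D/C_{A0} = 3.140/6.90 = 0.455.

0.455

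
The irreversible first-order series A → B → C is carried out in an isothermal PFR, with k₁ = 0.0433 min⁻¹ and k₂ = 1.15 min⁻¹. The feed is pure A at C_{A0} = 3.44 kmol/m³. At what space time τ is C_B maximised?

2.96 min

Setting dC_B/dτ = 0 gives τ_opt = ln(k₂/k₁)/(k₂−k₁).
= ln(1.15/0.0433)/(1.15−0.0433) = ln(26.56)/1.107 = 3.279/1.107 = 2.96 min.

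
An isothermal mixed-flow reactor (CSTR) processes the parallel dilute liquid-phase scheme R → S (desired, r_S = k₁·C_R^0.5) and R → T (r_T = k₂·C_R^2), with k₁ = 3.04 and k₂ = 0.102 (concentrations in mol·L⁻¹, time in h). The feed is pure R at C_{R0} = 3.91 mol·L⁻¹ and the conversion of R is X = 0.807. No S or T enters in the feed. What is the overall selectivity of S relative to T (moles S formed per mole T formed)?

Exit C_R = C_{R0}(1−X) = 3.91×0.193 = 0.7546 mol·L⁻¹.
In a CSTR the entire volume is at exit conditions, so r_S = 3.04×0.7546^0.5 = 2.641 and r_T = 0.102×0.7546^2 = 0.05809.
Overall selectivity = C_S/C_T = r_Sτ/(r_Tτ) = r_S/r_T = 45.5.

45.5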